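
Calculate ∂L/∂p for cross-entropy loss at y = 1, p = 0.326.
∂L/∂p = -3.067

∂L/∂p = -y/p + (1-y)/(1-p) = -1/0.326 + 0 = -3.067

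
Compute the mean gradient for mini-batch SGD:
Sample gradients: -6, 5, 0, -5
Average gradient = -1.5

Average = (1/4)(-6 + 5 + 0 + -5) = -6/4 = -1.5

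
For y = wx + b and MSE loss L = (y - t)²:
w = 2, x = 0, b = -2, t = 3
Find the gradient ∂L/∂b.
∂L/∂b = -10

y = wx + b = (2)(0) + -2 = -2
∂L/∂y = 2(y - t) = 2(-2 - 3) = -10
∂y/∂b = 1
∂L/∂b = ∂L/∂y · ∂y/∂b = -10 × 1 = -10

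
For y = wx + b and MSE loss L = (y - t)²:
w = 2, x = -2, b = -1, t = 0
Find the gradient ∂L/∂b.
∂L/∂b = -10

y = wx + b = (2)(-2) + -1 = -5
∂L/∂y = 2(y - t) = 2(-5 - 0) = -10
∂y/∂b = 1
∂L/∂b = ∂L/∂y · ∂y/∂b = -10 × 1 = -10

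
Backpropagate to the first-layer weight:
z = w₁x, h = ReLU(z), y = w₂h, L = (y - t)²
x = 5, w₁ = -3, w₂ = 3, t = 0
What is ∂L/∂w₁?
∂L/∂w₁ = 0

Forward pass:
z = w₁x = -3×5 = -15
h = ReLU(-15) = 0
y = w₂h = 3×0 = 0

Backward pass:
∂L/∂y = 2(y - t) = 2(0 - 0) = 0
∂y/∂h = w₂ = 3
∂h/∂z = 0 (ReLU derivative)
∂z/∂w₁ = x = 5

∂L/∂w₁ = 0 × 3 × 0 × 5 = 0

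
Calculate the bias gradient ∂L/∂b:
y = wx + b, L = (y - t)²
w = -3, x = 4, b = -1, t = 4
∂L/∂b = -34

y = wx + b = (-3)(4) + -1 = -13
∂L/∂y = 2(y - t) = 2(-13 - 4) = -34
∂y/∂b = 1
∂L/∂b = ∂L/∂y · ∂y/∂b = -34 × 1 = -34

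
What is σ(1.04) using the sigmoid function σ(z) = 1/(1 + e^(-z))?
0.7389

sigmoid(1.04) = 1/(1 + e^(-1.04)) = 1/(1 + 0.3535) = 0.7389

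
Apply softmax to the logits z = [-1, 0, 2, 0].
p = [0.0377, 0.1025, 0.7573, 0.1025]

exp(z) = [0.3679, 1, 7.389, 1]
Sum = 9.757
p = [0.0377, 0.1025, 0.7573, 0.1025]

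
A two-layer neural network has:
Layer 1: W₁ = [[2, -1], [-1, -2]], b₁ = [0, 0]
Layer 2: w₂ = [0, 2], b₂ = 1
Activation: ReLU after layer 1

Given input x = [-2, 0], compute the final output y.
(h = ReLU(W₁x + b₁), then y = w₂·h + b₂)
y = 5

Layer 1 pre-activation: z₁ = [-4, 2]
After ReLU: h = [0, 2]
Layer 2 output: y = 0×0 + 2×2 + 1 = 5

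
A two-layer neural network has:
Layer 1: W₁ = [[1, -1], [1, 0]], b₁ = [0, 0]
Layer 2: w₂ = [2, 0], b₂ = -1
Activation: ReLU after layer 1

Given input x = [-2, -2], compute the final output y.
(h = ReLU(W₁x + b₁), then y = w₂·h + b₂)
y = -1

Layer 1 pre-activation: z₁ = [0, -2]
After ReLU: h = [0, 0]
Layer 2 output: y = 2×0 + 0×0 + -1 = -1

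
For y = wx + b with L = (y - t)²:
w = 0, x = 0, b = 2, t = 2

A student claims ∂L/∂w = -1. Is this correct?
Incorrect

y = (0)(0) + 2 = 2
∂L/∂y = 2(y - t) = 2(2 - 2) = 0
∂y/∂w = x = 0
∂L/∂w = 0 × 0 = 0

Claimed value: -1
Incorrect: The correct gradient is 0.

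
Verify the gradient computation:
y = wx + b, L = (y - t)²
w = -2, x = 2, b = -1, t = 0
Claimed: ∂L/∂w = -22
Incorrect

y = (-2)(2) + -1 = -5
∂L/∂y = 2(y - t) = 2(-5 - 0) = -10
∂y/∂w = x = 2
∂L/∂w = -10 × 2 = -20

Claimed value: -22
Incorrect: The correct gradient is -20.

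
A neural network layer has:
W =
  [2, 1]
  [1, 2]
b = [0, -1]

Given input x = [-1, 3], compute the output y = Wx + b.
y = [1, 4]

Wx = [2×-1 + 1×3, 1×-1 + 2×3]
   = [1, 5]
y = Wx + b = [1 + 0, 5 + -1] = [1, 4]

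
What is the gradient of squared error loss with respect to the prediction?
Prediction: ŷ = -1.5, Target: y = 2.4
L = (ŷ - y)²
∂L/∂ŷ = -7.8

∂L/∂ŷ = 2(ŷ - y) = 2(-1.5 - 2.4) = 2(-3.9) = -7.8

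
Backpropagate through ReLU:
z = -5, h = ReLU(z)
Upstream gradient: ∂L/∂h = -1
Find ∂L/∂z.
∂L/∂z = 0

h = ReLU(-5) = 0
Since z < 0: ∂h/∂z = 0
∂L/∂z = ∂L/∂h · ∂h/∂z = -1 × 0 = 0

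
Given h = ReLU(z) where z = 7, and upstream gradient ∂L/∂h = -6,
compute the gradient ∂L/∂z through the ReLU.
∂L/∂z = -6

h = ReLU(7) = 7
Since z > 0: ∂h/∂z = 1
∂L/∂z = ∂L/∂h · ∂h/∂z = -6 × 1 = -6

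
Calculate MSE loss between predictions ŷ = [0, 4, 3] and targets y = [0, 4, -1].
MSE = 5.333

MSE = (1/3)((0-0)² + (4-4)² + (3--1)²) = (1/3)(0 + 0 + 16) = 5.333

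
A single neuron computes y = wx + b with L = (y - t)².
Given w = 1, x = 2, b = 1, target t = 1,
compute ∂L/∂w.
∂L/∂w = 8

y = wx + b = (1)(2) + 1 = 3
∂L/∂y = 2(y - t) = 2(3 - 1) = 4
∂y/∂w = x = 2
∂L/∂w = ∂L/∂y · ∂y/∂w = 4 × 2 = 8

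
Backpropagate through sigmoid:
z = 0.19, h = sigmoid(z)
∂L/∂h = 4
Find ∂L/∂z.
∂L/∂z = 0.991

σ(0.19) = 0.5474
σ'(0.19) = σ(0.19)(1 - σ(0.19)) = 0.5474 × 0.4526 = 0.2478
∂L/∂z = ∂L/∂h · σ'(z) = 4 × 0.2478 = 0.991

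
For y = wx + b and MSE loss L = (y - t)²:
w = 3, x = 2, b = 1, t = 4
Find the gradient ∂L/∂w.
∂L/∂w = 12

y = wx + b = (3)(2) + 1 = 7
∂L/∂y = 2(y - t) = 2(7 - 4) = 6
∂y/∂w = x = 2
∂L/∂w = ∂L/∂y · ∂y/∂w = 6 × 2 = 12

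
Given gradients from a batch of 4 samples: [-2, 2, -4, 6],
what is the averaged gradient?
Average gradient = 0.5

Average = (1/4)(-2 + 2 + -4 + 6) = 2/4 = 0.5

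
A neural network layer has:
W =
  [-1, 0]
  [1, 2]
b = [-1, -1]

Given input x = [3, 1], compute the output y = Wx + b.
y = [-4, 4]

Wx = [-1×3 + 0×1, 1×3 + 2×1]
   = [-3, 5]
y = Wx + b = [-3 + -1, 5 + -1] = [-4, 4]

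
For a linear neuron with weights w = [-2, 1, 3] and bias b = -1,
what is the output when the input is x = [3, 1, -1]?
y = -9

y = (-2)(3) + (1)(1) + (3)(-1) + -1 = -9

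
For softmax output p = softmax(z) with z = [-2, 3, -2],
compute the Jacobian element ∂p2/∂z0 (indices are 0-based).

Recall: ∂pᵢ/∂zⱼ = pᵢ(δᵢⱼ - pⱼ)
∂p2/∂z0 = -4.42e-05

p = softmax(z) = [0.006648, 0.9867, 0.006648]
p2 = 0.006648, p0 = 0.006648

∂p2/∂z0 = -p2 × p0 = -0.006648 × 0.006648 = -4.42e-05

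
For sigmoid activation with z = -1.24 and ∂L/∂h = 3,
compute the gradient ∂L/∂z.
∂L/∂z = 0.5222

σ(-1.24) = 0.2244
σ'(-1.24) = σ(-1.24)(1 - σ(-1.24)) = 0.2244 × 0.7756 = 0.1741
∂L/∂z = ∂L/∂h · σ'(z) = 3 × 0.1741 = 0.5222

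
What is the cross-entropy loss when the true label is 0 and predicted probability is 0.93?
L = 2.659

L = -0·log(0.93) - 1·log(0.07) = -log(0.07) = 2.659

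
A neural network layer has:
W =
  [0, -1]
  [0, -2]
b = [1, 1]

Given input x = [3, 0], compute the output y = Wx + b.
y = [1, 1]

Wx = [0×3 + -1×0, 0×3 + -2×0]
   = [0, 0]
y = Wx + b = [0 + 1, 0 + 1] = [1, 1]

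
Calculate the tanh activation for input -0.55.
-0.5005

tanh(-0.55) = (e^(-0.55) - e^(0.55))/(e^(-0.55) + e^(0.55)) = -0.5005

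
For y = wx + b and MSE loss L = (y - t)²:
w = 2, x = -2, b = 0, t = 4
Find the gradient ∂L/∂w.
∂L/∂w = 32

y = wx + b = (2)(-2) + 0 = -4
∂L/∂y = 2(y - t) = 2(-4 - 4) = -16
∂y/∂w = x = -2
∂L/∂w = ∂L/∂y · ∂y/∂w = -16 × -2 = 32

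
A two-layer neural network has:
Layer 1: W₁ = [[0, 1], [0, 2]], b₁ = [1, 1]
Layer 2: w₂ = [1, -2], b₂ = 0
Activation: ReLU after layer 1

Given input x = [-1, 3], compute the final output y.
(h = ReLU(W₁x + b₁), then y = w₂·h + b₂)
y = -10

Layer 1 pre-activation: z₁ = [4, 7]
After ReLU: h = [4, 7]
Layer 2 output: y = 1×4 + -2×7 + 0 = -10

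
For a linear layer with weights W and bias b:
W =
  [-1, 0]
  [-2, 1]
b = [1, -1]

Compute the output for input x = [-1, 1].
y = [2, 2]

Wx = [-1×-1 + 0×1, -2×-1 + 1×1]
   = [1, 3]
y = Wx + b = [1 + 1, 3 + -1] = [2, 2]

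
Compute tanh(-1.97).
-0.9618

tanh(-1.97) = (e^(-1.97) - e^(1.97))/(e^(-1.97) + e^(1.97)) = -0.9618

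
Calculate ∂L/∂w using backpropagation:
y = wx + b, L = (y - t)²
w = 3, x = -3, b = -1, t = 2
∂L/∂w = 72

y = wx + b = (3)(-3) + -1 = -10
∂L/∂y = 2(y - t) = 2(-10 - 2) = -24
∂y/∂w = x = -3
∂L/∂w = ∂L/∂y · ∂y/∂w = -24 × -3 = 72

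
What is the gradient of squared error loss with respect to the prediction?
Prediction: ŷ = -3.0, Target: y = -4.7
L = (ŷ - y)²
∂L/∂ŷ = 3.4

∂L/∂ŷ = 2(ŷ - y) = 2(-3.0 - -4.7) = 2(1.7) = 3.4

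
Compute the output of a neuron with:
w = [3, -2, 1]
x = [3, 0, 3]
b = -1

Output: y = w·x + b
y = 11

y = (3)(3) + (-2)(0) + (1)(3) + -1 = 11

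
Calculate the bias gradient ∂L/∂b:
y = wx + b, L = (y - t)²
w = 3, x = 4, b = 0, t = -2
∂L/∂b = 28

y = wx + b = (3)(4) + 0 = 12
∂L/∂y = 2(y - t) = 2(12 - -2) = 28
∂y/∂b = 1
∂L/∂b = ∂L/∂y · ∂y/∂b = 28 × 1 = 28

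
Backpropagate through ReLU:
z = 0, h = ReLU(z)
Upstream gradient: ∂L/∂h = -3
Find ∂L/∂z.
∂L/∂z = 0

h = ReLU(0) = 0
At z = 0: ∂h/∂z = 0 (by convention)
∂L/∂z = ∂L/∂h · ∂h/∂z = -3 × 0 = 0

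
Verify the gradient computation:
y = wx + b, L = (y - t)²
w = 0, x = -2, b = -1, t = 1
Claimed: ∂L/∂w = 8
Correct

y = (0)(-2) + -1 = -1
∂L/∂y = 2(y - t) = 2(-1 - 1) = -4
∂y/∂w = x = -2
∂L/∂w = -4 × -2 = 8

Claimed value: 8
Correct: The correct gradient is 8.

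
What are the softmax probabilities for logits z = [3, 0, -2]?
p = [0.9465, 0.0471, 0.0064]

exp(z) = [20.09, 1, 0.1353]
Sum = 21.22
p = [0.9465, 0.0471, 0.0064]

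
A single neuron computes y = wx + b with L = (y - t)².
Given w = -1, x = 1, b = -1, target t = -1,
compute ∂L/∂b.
∂L/∂b = -2

y = wx + b = (-1)(1) + -1 = -2
∂L/∂y = 2(y - t) = 2(-2 - -1) = -2
∂y/∂b = 1
∂L/∂b = ∂L/∂y · ∂y/∂b = -2 × 1 = -2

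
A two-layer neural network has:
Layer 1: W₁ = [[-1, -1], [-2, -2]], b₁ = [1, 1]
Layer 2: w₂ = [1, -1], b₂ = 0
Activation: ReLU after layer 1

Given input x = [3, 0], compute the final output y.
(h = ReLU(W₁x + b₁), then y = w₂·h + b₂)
y = 0

Layer 1 pre-activation: z₁ = [-2, -5]
After ReLU: h = [0, 0]
Layer 2 output: y = 1×0 + -1×0 + 0 = 0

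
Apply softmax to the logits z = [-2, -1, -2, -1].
p = [0.1345, 0.3655, 0.1345, 0.3655]

exp(z) = [0.1353, 0.3679, 0.1353, 0.3679]
Sum = 1.006
p = [0.1345, 0.3655, 0.1345, 0.3655]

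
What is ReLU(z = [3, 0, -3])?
h = [3, 0, 0]

ReLU applied element-wise: max(0,3)=3, max(0,0)=0, max(0,-3)=0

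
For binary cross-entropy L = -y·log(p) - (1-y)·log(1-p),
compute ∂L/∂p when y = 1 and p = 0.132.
∂L/∂p = -7.576

∂L/∂p = -y/p + (1-y)/(1-p) = -1/0.132 + 0 = -7.576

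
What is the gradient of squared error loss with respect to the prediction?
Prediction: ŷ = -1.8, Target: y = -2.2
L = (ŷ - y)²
∂L/∂ŷ = 0.8

∂L/∂ŷ = 2(ŷ - y) = 2(-1.8 - -2.2) = 2(0.4) = 0.8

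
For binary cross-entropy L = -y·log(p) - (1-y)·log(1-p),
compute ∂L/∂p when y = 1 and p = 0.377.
∂L/∂p = -2.653

∂L/∂p = -y/p + (1-y)/(1-p) = -1/0.377 + 0 = -2.653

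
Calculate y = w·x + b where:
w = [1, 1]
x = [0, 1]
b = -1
y = 0

y = (1)(0) + (1)(1) + -1 = 0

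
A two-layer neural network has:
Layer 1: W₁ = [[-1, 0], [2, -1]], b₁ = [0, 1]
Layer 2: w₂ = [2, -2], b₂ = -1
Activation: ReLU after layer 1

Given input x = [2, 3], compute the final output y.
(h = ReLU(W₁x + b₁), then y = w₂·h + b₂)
y = -5

Layer 1 pre-activation: z₁ = [-2, 2]
After ReLU: h = [0, 2]
Layer 2 output: y = 2×0 + -2×2 + -1 = -5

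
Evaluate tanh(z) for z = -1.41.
-0.8875

tanh(-1.41) = (e^(-1.41) - e^(1.41))/(e^(-1.41) + e^(1.41)) = -0.8875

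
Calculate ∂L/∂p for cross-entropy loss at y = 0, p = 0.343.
∂L/∂p = 1.522

∂L/∂p = -y/p + (1-y)/(1-p) = 0 + 1/0.657 = 1.522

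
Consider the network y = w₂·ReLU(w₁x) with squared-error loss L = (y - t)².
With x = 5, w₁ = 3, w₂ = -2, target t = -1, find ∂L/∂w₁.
∂L/∂w₁ = 580

Forward pass:
z = w₁x = 3×5 = 15
h = ReLU(15) = 15
y = w₂h = -2×15 = -30

Backward pass:
∂L/∂y = 2(y - t) = 2(-30 - -1) = -58
∂y/∂h = w₂ = -2
∂h/∂z = 1 (ReLU derivative)
∂z/∂w₁ = x = 5

∂L/∂w₁ = -58 × -2 × 1 × 5 = 580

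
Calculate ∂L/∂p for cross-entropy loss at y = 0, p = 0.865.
∂L/∂p = 7.407

∂L/∂p = -y/p + (1-y)/(1-p) = 0 + 1/0.135 = 7.407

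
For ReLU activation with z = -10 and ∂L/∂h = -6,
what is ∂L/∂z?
∂L/∂z = 0

h = ReLU(-10) = 0
Since z < 0: ∂h/∂z = 0
∂L/∂z = ∂L/∂h · ∂h/∂z = -6 × 0 = 0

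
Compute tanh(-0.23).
-0.226

tanh(-0.23) = (e^(-0.23) - e^(0.23))/(e^(-0.23) + e^(0.23)) = -0.226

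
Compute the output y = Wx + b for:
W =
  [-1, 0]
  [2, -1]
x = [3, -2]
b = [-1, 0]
y = [-4, 8]

Wx = [-1×3 + 0×-2, 2×3 + -1×-2]
   = [-3, 8]
y = Wx + b = [-3 + -1, 8 + 0] = [-4, 8]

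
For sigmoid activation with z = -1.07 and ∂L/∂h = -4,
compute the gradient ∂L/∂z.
∂L/∂z = -0.7607

σ(-1.07) = 0.2554
σ'(-1.07) = σ(-1.07)(1 - σ(-1.07)) = 0.2554 × 0.7446 = 0.1902
∂L/∂z = ∂L/∂h · σ'(z) = -4 × 0.1902 = -0.7607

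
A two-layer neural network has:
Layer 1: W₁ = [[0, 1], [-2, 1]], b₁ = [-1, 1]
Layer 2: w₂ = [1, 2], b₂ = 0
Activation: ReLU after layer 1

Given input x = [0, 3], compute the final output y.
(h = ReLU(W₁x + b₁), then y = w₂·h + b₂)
y = 10

Layer 1 pre-activation: z₁ = [2, 4]
After ReLU: h = [2, 4]
Layer 2 output: y = 1×2 + 2×4 + 0 = 10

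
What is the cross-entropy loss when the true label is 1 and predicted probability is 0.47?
L = 0.755

L = -1·log(0.47) - 0·log(0.53) = -log(0.47) = 0.755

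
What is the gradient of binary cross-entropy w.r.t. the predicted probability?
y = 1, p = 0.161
∂L/∂p = -6.211

∂L/∂p = -y/p + (1-y)/(1-p) = -1/0.161 + 0 = -6.211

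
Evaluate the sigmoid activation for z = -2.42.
0.08166

sigmoid(-2.42) = 1/(1 + e^(2.42)) = 1/(1 + 11.25) = 0.08166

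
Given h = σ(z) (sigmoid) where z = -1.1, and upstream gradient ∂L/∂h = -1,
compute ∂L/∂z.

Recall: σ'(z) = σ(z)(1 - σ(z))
∂L/∂z = -0.1874

σ(-1.1) = 0.2497
σ'(-1.1) = σ(-1.1)(1 - σ(-1.1)) = 0.2497 × 0.7503 = 0.1874
∂L/∂z = ∂L/∂h · σ'(z) = -1 × 0.1874 = -0.1874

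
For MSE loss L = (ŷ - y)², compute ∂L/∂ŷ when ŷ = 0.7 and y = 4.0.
∂L/∂ŷ = -6.6

∂L/∂ŷ = 2(ŷ - y) = 2(0.7 - 4.0) = 2(-3.3) = -6.6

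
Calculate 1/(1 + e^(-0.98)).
0.7271

sigmoid(0.98) = 1/(1 + e^(-0.98)) = 1/(1 + 0.3753) = 0.7271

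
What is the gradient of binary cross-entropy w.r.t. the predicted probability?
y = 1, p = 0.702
∂L/∂p = -1.425

∂L/∂p = -y/p + (1-y)/(1-p) = -1/0.702 + 0 = -1.425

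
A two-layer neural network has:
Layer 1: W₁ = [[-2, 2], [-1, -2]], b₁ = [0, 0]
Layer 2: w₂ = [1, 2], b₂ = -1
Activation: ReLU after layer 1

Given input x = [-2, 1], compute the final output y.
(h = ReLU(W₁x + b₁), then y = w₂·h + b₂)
y = 5

Layer 1 pre-activation: z₁ = [6, 0]
After ReLU: h = [6, 0]
Layer 2 output: y = 1×6 + 2×0 + -1 = 5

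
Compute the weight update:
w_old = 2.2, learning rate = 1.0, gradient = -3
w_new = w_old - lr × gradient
w_new = 5.2

w_new = w - η·∂L/∂w = 2.2 - 1.0×(-3) = 2.2 - (-3) = 5.2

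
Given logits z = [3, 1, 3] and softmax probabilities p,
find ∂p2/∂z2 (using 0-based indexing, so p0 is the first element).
∂p2/∂z2 = 0.249

p = softmax(z) = [0.4683, 0.06338, 0.4683]
p2 = 0.4683

∂p2/∂z2 = p2(1 - p2) = 0.4683 × (1 - 0.4683) = 0.249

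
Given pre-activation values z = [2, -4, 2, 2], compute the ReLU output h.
h = [2, 0, 2, 2]

ReLU applied element-wise: max(0,2)=2, max(0,-4)=0, max(0,2)=2, max(0,2)=2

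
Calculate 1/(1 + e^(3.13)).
0.04189

sigmoid(-3.13) = 1/(1 + e^(3.13)) = 1/(1 + 22.87) = 0.04189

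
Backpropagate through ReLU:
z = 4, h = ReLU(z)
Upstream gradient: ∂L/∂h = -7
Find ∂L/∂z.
∂L/∂z = -7

h = ReLU(4) = 4
Since z > 0: ∂h/∂z = 1
∂L/∂z = ∂L/∂h · ∂h/∂z = -7 × 1 = -7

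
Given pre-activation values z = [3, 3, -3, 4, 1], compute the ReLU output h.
h = [3, 3, 0, 4, 1]

ReLU applied element-wise: max(0,3)=3, max(0,3)=3, max(0,-3)=0, max(0,4)=4, max(0,1)=1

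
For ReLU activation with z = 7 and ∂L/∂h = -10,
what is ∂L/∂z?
∂L/∂z = -10

h = ReLU(7) = 7
Since z > 0: ∂h/∂z = 1
∂L/∂z = ∂L/∂h · ∂h/∂z = -10 × 1 = -10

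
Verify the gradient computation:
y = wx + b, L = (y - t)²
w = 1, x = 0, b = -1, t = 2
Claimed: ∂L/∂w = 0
Correct

y = (1)(0) + -1 = -1
∂L/∂y = 2(y - t) = 2(-1 - 2) = -6
∂y/∂w = x = 0
∂L/∂w = -6 × 0 = 0

Claimed value: 0
Correct: The correct gradient is 0.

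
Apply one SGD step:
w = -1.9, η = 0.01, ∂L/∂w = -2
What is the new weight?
w_new = -1.88

w_new = w - η·∂L/∂w = -1.9 - 0.01×(-2) = -1.9 - (-0.02) = -1.88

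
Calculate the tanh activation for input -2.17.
-0.9743

tanh(-2.17) = (e^(-2.17) - e^(2.17))/(e^(-2.17) + e^(2.17)) = -0.9743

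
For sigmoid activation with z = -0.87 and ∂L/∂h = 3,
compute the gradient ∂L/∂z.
∂L/∂z = 0.6242

σ(-0.87) = 0.2953
σ'(-0.87) = σ(-0.87)(1 - σ(-0.87)) = 0.2953 × 0.7047 = 0.2081
∂L/∂z = ∂L/∂h · σ'(z) = 3 × 0.2081 = 0.6242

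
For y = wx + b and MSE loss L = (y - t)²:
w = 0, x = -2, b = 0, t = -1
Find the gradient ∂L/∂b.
∂L/∂b = 2

y = wx + b = (0)(-2) + 0 = 0
∂L/∂y = 2(y - t) = 2(0 - -1) = 2
∂y/∂b = 1
∂L/∂b = ∂L/∂y · ∂y/∂b = 2 × 1 = 2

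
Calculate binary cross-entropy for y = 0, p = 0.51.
L = 0.7133

L = -0·log(0.51) - 1·log(0.49) = -log(0.49) = 0.7133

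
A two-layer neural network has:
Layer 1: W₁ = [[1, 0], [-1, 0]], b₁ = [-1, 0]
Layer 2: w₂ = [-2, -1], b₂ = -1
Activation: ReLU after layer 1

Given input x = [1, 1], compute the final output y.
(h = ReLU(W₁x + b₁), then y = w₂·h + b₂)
y = -1

Layer 1 pre-activation: z₁ = [0, -1]
After ReLU: h = [0, 0]
Layer 2 output: y = -2×0 + -1×0 + -1 = -1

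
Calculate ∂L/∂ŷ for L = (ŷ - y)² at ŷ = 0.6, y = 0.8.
∂L/∂ŷ = -0.4

∂L/∂ŷ = 2(ŷ - y) = 2(0.6 - 0.8) = 2(-0.2) = -0.4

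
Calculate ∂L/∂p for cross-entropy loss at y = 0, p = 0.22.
∂L/∂p = 1.282

∂L/∂p = -y/p + (1-y)/(1-p) = 0 + 1/0.78 = 1.282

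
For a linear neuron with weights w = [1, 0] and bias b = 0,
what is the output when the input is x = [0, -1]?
y = 0

y = (1)(0) + (0)(-1) + 0 = 0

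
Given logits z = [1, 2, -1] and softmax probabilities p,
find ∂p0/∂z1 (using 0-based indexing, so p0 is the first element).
∂p0/∂z1 = -0.183

p = softmax(z) = [0.2595, 0.7054, 0.03512]
p0 = 0.2595, p1 = 0.7054

∂p0/∂z1 = -p0 × p1 = -0.2595 × 0.7054 = -0.183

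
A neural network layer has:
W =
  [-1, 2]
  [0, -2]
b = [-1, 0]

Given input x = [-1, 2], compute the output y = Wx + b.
y = [4, -4]

Wx = [-1×-1 + 2×2, 0×-1 + -2×2]
   = [5, -4]
y = Wx + b = [5 + -1, -4 + 0] = [4, -4]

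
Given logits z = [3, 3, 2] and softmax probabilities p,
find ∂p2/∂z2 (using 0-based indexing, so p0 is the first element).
∂p2/∂z2 = 0.1312

p = softmax(z) = [0.4223, 0.4223, 0.1554]
p2 = 0.1554

∂p2/∂z2 = p2(1 - p2) = 0.1554 × (1 - 0.1554) = 0.1312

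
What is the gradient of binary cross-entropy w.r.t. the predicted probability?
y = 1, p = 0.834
∂L/∂p = -1.199

∂L/∂p = -y/p + (1-y)/(1-p) = -1/0.834 + 0 = -1.199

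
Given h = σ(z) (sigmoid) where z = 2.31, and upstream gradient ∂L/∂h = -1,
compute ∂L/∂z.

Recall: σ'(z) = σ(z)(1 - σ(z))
∂L/∂z = -0.08214

σ(2.31) = 0.9097
σ'(2.31) = σ(2.31)(1 - σ(2.31)) = 0.9097 × 0.0903 = 0.08214
∂L/∂z = ∂L/∂h · σ'(z) = -1 × 0.08214 = -0.08214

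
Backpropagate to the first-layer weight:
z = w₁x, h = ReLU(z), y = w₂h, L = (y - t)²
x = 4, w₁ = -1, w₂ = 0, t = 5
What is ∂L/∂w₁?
∂L/∂w₁ = 0

Forward pass:
z = w₁x = -1×4 = -4
h = ReLU(-4) = 0
y = w₂h = 0×0 = 0

Backward pass:
∂L/∂y = 2(y - t) = 2(0 - 5) = -10
∂y/∂h = w₂ = 0
∂h/∂z = 0 (ReLU derivative)
∂z/∂w₁ = x = 4

∂L/∂w₁ = -10 × 0 × 0 × 4 = 0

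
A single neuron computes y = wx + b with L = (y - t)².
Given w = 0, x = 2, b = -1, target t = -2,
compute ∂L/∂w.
∂L/∂w = 4

y = wx + b = (0)(2) + -1 = -1
∂L/∂y = 2(y - t) = 2(-1 - -2) = 2
∂y/∂w = x = 2
∂L/∂w = ∂L/∂y · ∂y/∂w = 2 × 2 = 4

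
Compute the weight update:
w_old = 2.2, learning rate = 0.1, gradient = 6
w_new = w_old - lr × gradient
w_new = 1.6

w_new = w - η·∂L/∂w = 2.2 - 0.1×(6) = 2.2 - (0.6) = 1.6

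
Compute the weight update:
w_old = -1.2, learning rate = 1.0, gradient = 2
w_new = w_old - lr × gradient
w_new = -3.2

w_new = w - η·∂L/∂w = -1.2 - 1.0×(2) = -1.2 - (2) = -3.2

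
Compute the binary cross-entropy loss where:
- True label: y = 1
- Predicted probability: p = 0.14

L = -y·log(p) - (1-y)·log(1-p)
L = 1.966

L = -1·log(0.14) - 0·log(0.86) = -log(0.14) = 1.966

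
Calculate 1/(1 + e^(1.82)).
0.1394

sigmoid(-1.82) = 1/(1 + e^(1.82)) = 1/(1 + 6.172) = 0.1394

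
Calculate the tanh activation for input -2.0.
-0.964

tanh(-2.0) = (e^(-2.0) - e^(2.0))/(e^(-2.0) + e^(2.0)) = -0.964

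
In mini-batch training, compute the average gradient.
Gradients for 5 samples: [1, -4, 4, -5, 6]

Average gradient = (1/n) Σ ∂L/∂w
Average gradient = 0.4

Average = (1/5)(1 + -4 + 4 + -5 + 6) = 2/5 = 0.4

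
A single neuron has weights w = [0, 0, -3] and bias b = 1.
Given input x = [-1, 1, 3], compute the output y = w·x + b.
y = -8

y = (0)(-1) + (0)(1) + (-3)(3) + 1 = -8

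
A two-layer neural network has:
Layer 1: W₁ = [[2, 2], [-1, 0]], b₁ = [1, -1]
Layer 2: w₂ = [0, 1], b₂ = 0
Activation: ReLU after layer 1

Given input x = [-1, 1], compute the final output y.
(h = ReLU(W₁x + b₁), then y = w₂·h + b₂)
y = 0

Layer 1 pre-activation: z₁ = [1, 0]
After ReLU: h = [1, 0]
Layer 2 output: y = 0×1 + 1×0 + 0 = 0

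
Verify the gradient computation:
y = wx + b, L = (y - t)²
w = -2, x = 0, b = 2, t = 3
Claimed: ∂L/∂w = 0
Correct

y = (-2)(0) + 2 = 2
∂L/∂y = 2(y - t) = 2(2 - 3) = -2
∂y/∂w = x = 0
∂L/∂w = -2 × 0 = 0

Claimed value: 0
Correct: The correct gradient is 0.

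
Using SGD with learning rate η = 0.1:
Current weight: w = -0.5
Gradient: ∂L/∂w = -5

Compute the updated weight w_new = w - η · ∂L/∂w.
w_new = 0

w_new = w - η·∂L/∂w = -0.5 - 0.1×(-5) = -0.5 - (-0.5) = 0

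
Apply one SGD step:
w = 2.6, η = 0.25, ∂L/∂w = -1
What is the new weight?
w_new = 2.85

w_new = w - η·∂L/∂w = 2.6 - 0.25×(-1) = 2.6 - (-0.25) = 2.85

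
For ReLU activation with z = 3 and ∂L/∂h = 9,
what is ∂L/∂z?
∂L/∂z = 9

h = ReLU(3) = 3
Since z > 0: ∂h/∂z = 1
∂L/∂z = ∂L/∂h · ∂h/∂z = 9 × 1 = 9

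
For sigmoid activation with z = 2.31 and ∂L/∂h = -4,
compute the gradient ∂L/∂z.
∂L/∂z = -0.3286

σ(2.31) = 0.9097
σ'(2.31) = σ(2.31)(1 - σ(2.31)) = 0.9097 × 0.0903 = 0.08214
∂L/∂z = ∂L/∂h · σ'(z) = -4 × 0.08214 = -0.3286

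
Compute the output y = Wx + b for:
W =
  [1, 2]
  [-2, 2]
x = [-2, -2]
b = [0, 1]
y = [-6, 1]

Wx = [1×-2 + 2×-2, -2×-2 + 2×-2]
   = [-6, 0]
y = Wx + b = [-6 + 0, 0 + 1] = [-6, 1]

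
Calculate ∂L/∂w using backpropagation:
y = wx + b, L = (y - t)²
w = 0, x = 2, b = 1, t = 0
∂L/∂w = 4

y = wx + b = (0)(2) + 1 = 1
∂L/∂y = 2(y - t) = 2(1 - 0) = 2
∂y/∂w = x = 2
∂L/∂w = ∂L/∂y · ∂y/∂w = 2 × 2 = 4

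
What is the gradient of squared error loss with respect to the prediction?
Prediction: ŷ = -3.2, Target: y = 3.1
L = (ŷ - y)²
∂L/∂ŷ = -12.6

∂L/∂ŷ = 2(ŷ - y) = 2(-3.2 - 3.1) = 2(-6.3) = -12.6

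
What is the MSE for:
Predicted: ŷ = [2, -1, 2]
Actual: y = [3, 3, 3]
MSE = 6

MSE = (1/3)((2-3)² + (-1-3)² + (2-3)²) = (1/3)(1 + 16 + 1) = 6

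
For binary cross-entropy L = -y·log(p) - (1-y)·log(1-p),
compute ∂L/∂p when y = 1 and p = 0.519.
∂L/∂p = -1.927

∂L/∂p = -y/p + (1-y)/(1-p) = -1/0.519 + 0 = -1.927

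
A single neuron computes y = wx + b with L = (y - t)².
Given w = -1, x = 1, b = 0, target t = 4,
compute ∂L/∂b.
∂L/∂b = -10

y = wx + b = (-1)(1) + 0 = -1
∂L/∂y = 2(y - t) = 2(-1 - 4) = -10
∂y/∂b = 1
∂L/∂b = ∂L/∂y · ∂y/∂b = -10 × 1 = -10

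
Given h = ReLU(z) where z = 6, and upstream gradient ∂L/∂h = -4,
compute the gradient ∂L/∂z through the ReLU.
∂L/∂z = -4

h = ReLU(6) = 6
Since z > 0: ∂h/∂z = 1
∂L/∂z = ∂L/∂h · ∂h/∂z = -4 × 1 = -4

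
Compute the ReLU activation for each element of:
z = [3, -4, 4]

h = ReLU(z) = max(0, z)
h = [3, 0, 4]

ReLU applied element-wise: max(0,3)=3, max(0,-4)=0, max(0,4)=4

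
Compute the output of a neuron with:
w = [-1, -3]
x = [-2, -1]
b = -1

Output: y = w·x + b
y = 4

y = (-1)(-2) + (-3)(-1) + -1 = 4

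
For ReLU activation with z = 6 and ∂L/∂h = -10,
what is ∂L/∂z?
∂L/∂z = -10

h = ReLU(6) = 6
Since z > 0: ∂h/∂z = 1
∂L/∂z = ∂L/∂h · ∂h/∂z = -10 × 1 = -10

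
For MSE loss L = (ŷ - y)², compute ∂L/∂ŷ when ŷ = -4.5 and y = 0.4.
∂L/∂ŷ = -9.8

∂L/∂ŷ = 2(ŷ - y) = 2(-4.5 - 0.4) = 2(-4.9) = -9.8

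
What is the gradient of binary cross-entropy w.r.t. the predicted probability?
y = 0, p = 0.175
∂L/∂p = 1.212

∂L/∂p = -y/p + (1-y)/(1-p) = 0 + 1/0.825 = 1.212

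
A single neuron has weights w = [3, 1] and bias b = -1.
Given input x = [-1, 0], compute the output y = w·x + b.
y = -4

y = (3)(-1) + (1)(0) + -1 = -4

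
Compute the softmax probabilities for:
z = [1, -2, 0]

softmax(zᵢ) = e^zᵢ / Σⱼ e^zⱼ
p = [0.7054, 0.0351, 0.2595]

exp(z) = [2.718, 0.1353, 1]
Sum = 3.854
p = [0.7054, 0.0351, 0.2595]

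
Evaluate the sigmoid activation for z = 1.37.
0.7974

sigmoid(1.37) = 1/(1 + e^(-1.37)) = 1/(1 + 0.2541) = 0.7974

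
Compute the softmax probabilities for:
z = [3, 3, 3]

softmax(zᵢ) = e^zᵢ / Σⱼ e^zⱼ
p = [0.3333, 0.3333, 0.3333]

exp(z) = [20.09, 20.09, 20.09]
Sum = 60.26
p = [0.3333, 0.3333, 0.3333]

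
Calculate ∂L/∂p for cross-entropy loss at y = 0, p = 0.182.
∂L/∂p = 1.222

∂L/∂p = -y/p + (1-y)/(1-p) = 0 + 1/0.818 = 1.222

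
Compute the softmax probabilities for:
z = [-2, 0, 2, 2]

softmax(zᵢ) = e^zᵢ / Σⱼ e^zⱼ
p = [0.0085, 0.0628, 0.4643, 0.4643]

exp(z) = [0.1353, 1, 7.389, 7.389]
Sum = 15.91
p = [0.0085, 0.0628, 0.4643, 0.4643]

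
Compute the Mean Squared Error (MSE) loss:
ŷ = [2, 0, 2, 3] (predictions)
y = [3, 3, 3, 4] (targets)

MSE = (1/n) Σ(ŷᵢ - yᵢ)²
MSE = 3

MSE = (1/4)((2-3)² + (0-3)² + (2-3)² + (3-4)²) = (1/4)(1 + 9 + 1 + 1) = 3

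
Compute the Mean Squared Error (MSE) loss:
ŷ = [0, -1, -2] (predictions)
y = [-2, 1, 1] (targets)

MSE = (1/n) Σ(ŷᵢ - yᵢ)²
MSE = 5.667

MSE = (1/3)((0--2)² + (-1-1)² + (-2-1)²) = (1/3)(4 + 4 + 9) = 5.667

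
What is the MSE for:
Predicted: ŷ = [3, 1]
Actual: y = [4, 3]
MSE = 2.5

MSE = (1/2)((3-4)² + (1-3)²) = (1/2)(1 + 4) = 2.5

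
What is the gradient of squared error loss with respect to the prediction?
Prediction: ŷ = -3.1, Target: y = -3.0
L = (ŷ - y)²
∂L/∂ŷ = -0.2

∂L/∂ŷ = 2(ŷ - y) = 2(-3.1 - -3.0) = 2(-0.1) = -0.2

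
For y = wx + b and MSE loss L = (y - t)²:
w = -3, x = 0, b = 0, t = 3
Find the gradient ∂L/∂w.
∂L/∂w = 0

y = wx + b = (-3)(0) + 0 = 0
∂L/∂y = 2(y - t) = 2(0 - 3) = -6
∂y/∂w = x = 0
∂L/∂w = ∂L/∂y · ∂y/∂w = -6 × 0 = 0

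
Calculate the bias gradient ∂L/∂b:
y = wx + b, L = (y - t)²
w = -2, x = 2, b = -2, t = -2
∂L/∂b = -8

y = wx + b = (-2)(2) + -2 = -6
∂L/∂y = 2(y - t) = 2(-6 - -2) = -8
∂y/∂b = 1
∂L/∂b = ∂L/∂y · ∂y/∂b = -8 × 1 = -8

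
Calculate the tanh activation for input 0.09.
0.08976

tanh(0.09) = (e^(0.09) - e^(-0.09))/(e^(0.09) + e^(-0.09)) = 0.08976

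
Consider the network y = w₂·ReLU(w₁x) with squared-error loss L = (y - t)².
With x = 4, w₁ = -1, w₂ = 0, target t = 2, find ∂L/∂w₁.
∂L/∂w₁ = 0

Forward pass:
z = w₁x = -1×4 = -4
h = ReLU(-4) = 0
y = w₂h = 0×0 = 0

Backward pass:
∂L/∂y = 2(y - t) = 2(0 - 2) = -4
∂y/∂h = w₂ = 0
∂h/∂z = 0 (ReLU derivative)
∂z/∂w₁ = x = 4

∂L/∂w₁ = -4 × 0 × 0 × 4 = 0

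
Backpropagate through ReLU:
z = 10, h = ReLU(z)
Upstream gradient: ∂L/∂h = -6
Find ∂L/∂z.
∂L/∂z = -6

h = ReLU(10) = 10
Since z > 0: ∂h/∂z = 1
∂L/∂z = ∂L/∂h · ∂h/∂z = -6 × 1 = -6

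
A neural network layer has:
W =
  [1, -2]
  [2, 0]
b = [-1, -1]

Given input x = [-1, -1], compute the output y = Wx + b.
y = [0, -3]

Wx = [1×-1 + -2×-1, 2×-1 + 0×-1]
   = [1, -2]
y = Wx + b = [1 + -1, -2 + -1] = [0, -3]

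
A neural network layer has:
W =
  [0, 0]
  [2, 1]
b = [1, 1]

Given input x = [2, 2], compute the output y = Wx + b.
y = [1, 7]

Wx = [0×2 + 0×2, 2×2 + 1×2]
   = [0, 6]
y = Wx + b = [0 + 1, 6 + 1] = [1, 7]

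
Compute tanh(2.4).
0.9837

tanh(2.4) = (e^(2.4) - e^(-2.4))/(e^(2.4) + e^(-2.4)) = 0.9837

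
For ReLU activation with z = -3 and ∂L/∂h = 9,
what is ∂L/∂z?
∂L/∂z = 0

h = ReLU(-3) = 0
Since z < 0: ∂h/∂z = 0
∂L/∂z = ∂L/∂h · ∂h/∂z = 9 × 0 = 0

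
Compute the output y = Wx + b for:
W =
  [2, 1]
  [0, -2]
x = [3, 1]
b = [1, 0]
y = [8, -2]

Wx = [2×3 + 1×1, 0×3 + -2×1]
   = [7, -2]
y = Wx + b = [7 + 1, -2 + 0] = [8, -2]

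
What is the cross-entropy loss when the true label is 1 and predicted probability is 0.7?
L = 0.3567

L = -1·log(0.7) - 0·log(0.3) = -log(0.7) = 0.3567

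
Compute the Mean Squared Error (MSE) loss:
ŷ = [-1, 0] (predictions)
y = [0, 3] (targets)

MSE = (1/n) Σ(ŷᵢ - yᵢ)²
MSE = 5

MSE = (1/2)((-1-0)² + (0-3)²) = (1/2)(1 + 9) = 5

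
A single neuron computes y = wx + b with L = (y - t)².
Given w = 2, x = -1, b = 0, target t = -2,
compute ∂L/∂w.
∂L/∂w = 0

y = wx + b = (2)(-1) + 0 = -2
∂L/∂y = 2(y - t) = 2(-2 - -2) = 0
∂y/∂w = x = -1
∂L/∂w = ∂L/∂y · ∂y/∂w = 0 × -1 = 0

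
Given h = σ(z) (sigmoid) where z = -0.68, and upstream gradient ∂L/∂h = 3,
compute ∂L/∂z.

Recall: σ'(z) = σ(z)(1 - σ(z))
∂L/∂z = 0.6696

σ(-0.68) = 0.3363
σ'(-0.68) = σ(-0.68)(1 - σ(-0.68)) = 0.3363 × 0.6637 = 0.2232
∂L/∂z = ∂L/∂h · σ'(z) = 3 × 0.2232 = 0.6696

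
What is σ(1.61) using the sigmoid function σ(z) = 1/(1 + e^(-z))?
0.8334

sigmoid(1.61) = 1/(1 + e^(-1.61)) = 1/(1 + 0.1999) = 0.8334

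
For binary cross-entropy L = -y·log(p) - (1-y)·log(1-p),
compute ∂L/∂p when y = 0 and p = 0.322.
∂L/∂p = 1.475

∂L/∂p = -y/p + (1-y)/(1-p) = 0 + 1/0.678 = 1.475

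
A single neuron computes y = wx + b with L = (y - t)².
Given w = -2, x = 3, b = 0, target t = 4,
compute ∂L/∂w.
∂L/∂w = -60

y = wx + b = (-2)(3) + 0 = -6
∂L/∂y = 2(y - t) = 2(-6 - 4) = -20
∂y/∂w = x = 3
∂L/∂w = ∂L/∂y · ∂y/∂w = -20 × 3 = -60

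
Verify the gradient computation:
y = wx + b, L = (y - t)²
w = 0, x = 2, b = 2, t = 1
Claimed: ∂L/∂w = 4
Correct

y = (0)(2) + 2 = 2
∂L/∂y = 2(y - t) = 2(2 - 1) = 2
∂y/∂w = x = 2
∂L/∂w = 2 × 2 = 4

Claimed value: 4
Correct: The correct gradient is 4.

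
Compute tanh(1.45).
0.8957

tanh(1.45) = (e^(1.45) - e^(-1.45))/(e^(1.45) + e^(-1.45)) = 0.8957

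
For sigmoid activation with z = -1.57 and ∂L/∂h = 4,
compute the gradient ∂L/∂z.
∂L/∂z = 0.5702

σ(-1.57) = 0.1722
σ'(-1.57) = σ(-1.57)(1 - σ(-1.57)) = 0.1722 × 0.8278 = 0.1426
∂L/∂z = ∂L/∂h · σ'(z) = 4 × 0.1426 = 0.5702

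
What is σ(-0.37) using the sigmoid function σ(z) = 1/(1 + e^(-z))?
0.4085

sigmoid(-0.37) = 1/(1 + e^(0.37)) = 1/(1 + 1.448) = 0.4085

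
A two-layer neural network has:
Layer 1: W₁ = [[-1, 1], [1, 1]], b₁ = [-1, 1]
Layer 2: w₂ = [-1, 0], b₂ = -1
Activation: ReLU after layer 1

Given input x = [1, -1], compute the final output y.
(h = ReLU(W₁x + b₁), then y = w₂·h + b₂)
y = -1

Layer 1 pre-activation: z₁ = [-3, 1]
After ReLU: h = [0, 1]
Layer 2 output: y = -1×0 + 0×1 + -1 = -1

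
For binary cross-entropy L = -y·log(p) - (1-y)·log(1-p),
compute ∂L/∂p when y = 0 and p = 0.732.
∂L/∂p = 3.731

∂L/∂p = -y/p + (1-y)/(1-p) = 0 + 1/0.268 = 3.731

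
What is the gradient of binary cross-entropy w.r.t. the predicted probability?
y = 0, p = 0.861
∂L/∂p = 7.194

∂L/∂p = -y/p + (1-y)/(1-p) = 0 + 1/0.139 = 7.194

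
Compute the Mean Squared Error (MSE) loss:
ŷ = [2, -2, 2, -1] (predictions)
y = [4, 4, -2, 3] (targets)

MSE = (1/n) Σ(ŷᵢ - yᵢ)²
MSE = 18

MSE = (1/4)((2-4)² + (-2-4)² + (2--2)² + (-1-3)²) = (1/4)(4 + 36 + 16 + 16) = 18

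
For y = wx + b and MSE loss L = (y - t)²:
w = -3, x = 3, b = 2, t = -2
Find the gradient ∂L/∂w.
∂L/∂w = -30

y = wx + b = (-3)(3) + 2 = -7
∂L/∂y = 2(y - t) = 2(-7 - -2) = -10
∂y/∂w = x = 3
∂L/∂w = ∂L/∂y · ∂y/∂w = -10 × 3 = -30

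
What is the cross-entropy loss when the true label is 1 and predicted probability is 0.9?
L = 0.1054

L = -1·log(0.9) - 0·log(0.1) = -log(0.9) = 0.1054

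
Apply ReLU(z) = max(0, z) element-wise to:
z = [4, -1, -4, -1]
h = [4, 0, 0, 0]

ReLU applied element-wise: max(0,4)=4, max(0,-1)=0, max(0,-4)=0, max(0,-1)=0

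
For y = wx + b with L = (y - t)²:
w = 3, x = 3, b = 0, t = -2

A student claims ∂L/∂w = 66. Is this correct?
Correct

y = (3)(3) + 0 = 9
∂L/∂y = 2(y - t) = 2(9 - -2) = 22
∂y/∂w = x = 3
∂L/∂w = 22 × 3 = 66

Claimed value: 66
Correct: The correct gradient is 66.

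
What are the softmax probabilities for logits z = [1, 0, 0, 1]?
p = [0.3655, 0.1345, 0.1345, 0.3655]

exp(z) = [2.718, 1, 1, 2.718]
Sum = 7.437
p = [0.3655, 0.1345, 0.1345, 0.3655]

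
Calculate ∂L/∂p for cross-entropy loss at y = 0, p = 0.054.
∂L/∂p = 1.057

∂L/∂p = -y/p + (1-y)/(1-p) = 0 + 1/0.946 = 1.057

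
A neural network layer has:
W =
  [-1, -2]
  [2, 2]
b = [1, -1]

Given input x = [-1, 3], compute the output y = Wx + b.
y = [-4, 3]

Wx = [-1×-1 + -2×3, 2×-1 + 2×3]
   = [-5, 4]
y = Wx + b = [-5 + 1, 4 + -1] = [-4, 3]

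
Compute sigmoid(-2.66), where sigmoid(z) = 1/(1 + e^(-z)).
0.06538

sigmoid(-2.66) = 1/(1 + e^(2.66)) = 1/(1 + 14.3) = 0.06538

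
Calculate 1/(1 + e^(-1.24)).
0.7756

sigmoid(1.24) = 1/(1 + e^(-1.24)) = 1/(1 + 0.2894) = 0.7756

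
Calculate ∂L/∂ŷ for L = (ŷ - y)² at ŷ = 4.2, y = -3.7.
∂L/∂ŷ = 15.8

∂L/∂ŷ = 2(ŷ - y) = 2(4.2 - -3.7) = 2(7.9) = 15.8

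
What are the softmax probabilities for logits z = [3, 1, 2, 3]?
p = [0.3995, 0.0541, 0.147, 0.3995]

exp(z) = [20.09, 2.718, 7.389, 20.09]
Sum = 50.28
p = [0.3995, 0.0541, 0.147, 0.3995]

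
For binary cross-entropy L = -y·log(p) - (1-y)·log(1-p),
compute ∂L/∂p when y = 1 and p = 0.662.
∂L/∂p = -1.511

∂L/∂p = -y/p + (1-y)/(1-p) = -1/0.662 + 0 = -1.511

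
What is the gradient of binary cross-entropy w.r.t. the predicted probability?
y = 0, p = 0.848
∂L/∂p = 6.579

∂L/∂p = -y/p + (1-y)/(1-p) = 0 + 1/0.152 = 6.579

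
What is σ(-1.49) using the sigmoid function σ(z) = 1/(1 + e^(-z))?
0.1839

sigmoid(-1.49) = 1/(1 + e^(1.49)) = 1/(1 + 4.437) = 0.1839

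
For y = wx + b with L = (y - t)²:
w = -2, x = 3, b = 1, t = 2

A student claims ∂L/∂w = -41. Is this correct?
Incorrect

y = (-2)(3) + 1 = -5
∂L/∂y = 2(y - t) = 2(-5 - 2) = -14
∂y/∂w = x = 3
∂L/∂w = -14 × 3 = -42

Claimed value: -41
Incorrect: The correct gradient is -42.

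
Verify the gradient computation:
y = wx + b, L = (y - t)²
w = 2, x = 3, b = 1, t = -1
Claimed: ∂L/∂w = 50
Incorrect

y = (2)(3) + 1 = 7
∂L/∂y = 2(y - t) = 2(7 - -1) = 16
∂y/∂w = x = 3
∂L/∂w = 16 × 3 = 48

Claimed value: 50
Incorrect: The correct gradient is 48.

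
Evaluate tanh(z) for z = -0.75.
-0.6351

tanh(-0.75) = (e^(-0.75) - e^(0.75))/(e^(-0.75) + e^(0.75)) = -0.6351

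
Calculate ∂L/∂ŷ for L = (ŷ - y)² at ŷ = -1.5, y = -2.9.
∂L/∂ŷ = 2.8

∂L/∂ŷ = 2(ŷ - y) = 2(-1.5 - -2.9) = 2(1.4) = 2.8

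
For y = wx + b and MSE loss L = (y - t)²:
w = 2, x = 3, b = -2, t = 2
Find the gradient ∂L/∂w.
∂L/∂w = 12

y = wx + b = (2)(3) + -2 = 4
∂L/∂y = 2(y - t) = 2(4 - 2) = 4
∂y/∂w = x = 3
∂L/∂w = ∂L/∂y · ∂y/∂w = 4 × 3 = 12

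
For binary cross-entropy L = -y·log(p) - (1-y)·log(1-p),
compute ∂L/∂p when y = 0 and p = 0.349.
∂L/∂p = 1.536

∂L/∂p = -y/p + (1-y)/(1-p) = 0 + 1/0.651 = 1.536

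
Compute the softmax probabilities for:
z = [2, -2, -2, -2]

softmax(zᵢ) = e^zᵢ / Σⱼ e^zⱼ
p = [0.9479, 0.0174, 0.0174, 0.0174]

exp(z) = [7.389, 0.1353, 0.1353, 0.1353]
Sum = 7.795
p = [0.9479, 0.0174, 0.0174, 0.0174]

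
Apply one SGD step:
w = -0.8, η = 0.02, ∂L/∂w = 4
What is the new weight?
w_new = -0.88

w_new = w - η·∂L/∂w = -0.8 - 0.02×(4) = -0.8 - (0.08) = -0.88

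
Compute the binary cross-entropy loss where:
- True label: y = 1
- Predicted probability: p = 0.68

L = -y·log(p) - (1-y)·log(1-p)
L = 0.3857

L = -1·log(0.68) - 0·log(0.32) = -log(0.68) = 0.3857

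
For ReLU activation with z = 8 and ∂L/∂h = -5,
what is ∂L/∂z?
∂L/∂z = -5

h = ReLU(8) = 8
Since z > 0: ∂h/∂z = 1
∂L/∂z = ∂L/∂h · ∂h/∂z = -5 × 1 = -5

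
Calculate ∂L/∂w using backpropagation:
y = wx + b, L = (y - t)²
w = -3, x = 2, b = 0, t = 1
∂L/∂w = -28

y = wx + b = (-3)(2) + 0 = -6
∂L/∂y = 2(y - t) = 2(-6 - 1) = -14
∂y/∂w = x = 2
∂L/∂w = ∂L/∂y · ∂y/∂w = -14 × 2 = -28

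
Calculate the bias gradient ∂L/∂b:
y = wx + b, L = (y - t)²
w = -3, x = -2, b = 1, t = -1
∂L/∂b = 16

y = wx + b = (-3)(-2) + 1 = 7
∂L/∂y = 2(y - t) = 2(7 - -1) = 16
∂y/∂b = 1
∂L/∂b = ∂L/∂y · ∂y/∂b = 16 × 1 = 16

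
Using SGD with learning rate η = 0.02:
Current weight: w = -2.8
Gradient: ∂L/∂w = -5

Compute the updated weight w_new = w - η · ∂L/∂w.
w_new = -2.7

w_new = w - η·∂L/∂w = -2.8 - 0.02×(-5) = -2.8 - (-0.1) = -2.7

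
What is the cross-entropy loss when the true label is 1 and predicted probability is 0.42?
L = 0.8675

L = -1·log(0.42) - 0·log(0.58) = -log(0.42) = 0.8675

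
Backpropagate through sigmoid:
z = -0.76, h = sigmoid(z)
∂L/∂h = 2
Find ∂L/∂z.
∂L/∂z = 0.4342

σ(-0.76) = 0.3186
σ'(-0.76) = σ(-0.76)(1 - σ(-0.76)) = 0.3186 × 0.6814 = 0.2171
∂L/∂z = ∂L/∂h · σ'(z) = 2 × 0.2171 = 0.4342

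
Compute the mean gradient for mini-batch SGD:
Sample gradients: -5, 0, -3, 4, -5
Average gradient = -1.8

Average = (1/5)(-5 + 0 + -3 + 4 + -5) = -9/5 = -1.8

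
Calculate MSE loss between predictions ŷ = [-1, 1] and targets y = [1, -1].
MSE = 4

MSE = (1/2)((-1-1)² + (1--1)²) = (1/2)(4 + 4) = 4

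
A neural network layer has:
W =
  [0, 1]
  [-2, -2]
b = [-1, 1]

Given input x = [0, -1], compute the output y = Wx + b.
y = [-2, 3]

Wx = [0×0 + 1×-1, -2×0 + -2×-1]
   = [-1, 2]
y = Wx + b = [-1 + -1, 2 + 1] = [-2, 3]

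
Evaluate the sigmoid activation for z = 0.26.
0.5646

sigmoid(0.26) = 1/(1 + e^(-0.26)) = 1/(1 + 0.7711) = 0.5646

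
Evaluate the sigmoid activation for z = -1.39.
0.1994

sigmoid(-1.39) = 1/(1 + e^(1.39)) = 1/(1 + 4.015) = 0.1994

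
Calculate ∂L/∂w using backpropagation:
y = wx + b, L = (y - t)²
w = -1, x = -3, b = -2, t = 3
∂L/∂w = 12

y = wx + b = (-1)(-3) + -2 = 1
∂L/∂y = 2(y - t) = 2(1 - 3) = -4
∂y/∂w = x = -3
∂L/∂w = ∂L/∂y · ∂y/∂w = -4 × -3 = 12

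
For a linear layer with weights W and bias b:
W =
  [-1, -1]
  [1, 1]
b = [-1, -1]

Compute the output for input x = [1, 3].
y = [-5, 3]

Wx = [-1×1 + -1×3, 1×1 + 1×3]
   = [-4, 4]
y = Wx + b = [-4 + -1, 4 + -1] = [-5, 3]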